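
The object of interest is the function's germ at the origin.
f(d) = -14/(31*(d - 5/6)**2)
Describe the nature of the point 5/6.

The denominator factor d - 5/6 vanishes at 5/6 and appears to the power 2; the numerator there equals -14/31, nonzero, and no other factor vanishes.
Hence a pole whose order is the multiplicity, 2.

The point is a pole of order 2.


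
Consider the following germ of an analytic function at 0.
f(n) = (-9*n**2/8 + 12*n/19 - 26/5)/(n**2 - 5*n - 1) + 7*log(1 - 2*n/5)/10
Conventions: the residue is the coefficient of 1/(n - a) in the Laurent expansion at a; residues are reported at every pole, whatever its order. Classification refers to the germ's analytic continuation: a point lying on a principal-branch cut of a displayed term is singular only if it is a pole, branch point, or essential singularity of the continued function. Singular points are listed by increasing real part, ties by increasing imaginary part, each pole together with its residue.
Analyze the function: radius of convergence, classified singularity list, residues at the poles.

Radius of convergence at 0: -5/2 + (1/2)*sqrt(29).
At 5/2 - (1/2)*sqrt(29): a pole of order 1; residue -759/304 + (28589/44080)*sqrt(29).
At 5/2: a logarithmic branch point.
At 5/2 + (1/2)*sqrt(29): a pole of order 1; residue -759/304 - (28589/44080)*sqrt(29).

Denominator factor (n**2 - 5*n - 1): discriminant 29, real irrational roots 5/2 + (1/2)*sqrt(29) and 5/2 - (1/2)*sqrt(29); poles of order 1, moduli 5/2 + (1/2)*sqrt(29) and -5/2 + (1/2)*sqrt(29).
Branch term (7/10)*log(1 - n/(5/2)): its argument vanishes at n = 5/2, a logarithmic branch point, modulus 5/2.
The radius of convergence is the smallest modulus among the singular points: -5/2 + (1/2)*sqrt(29).
The branch term is analytic at 5/2 - (1/2)*sqrt(29) and contributes nothing to the residue; only the rational part matters.
The factor n**2 - 5*n - 1 splits as (n - a)(n - a') with a = 5/2 - (1/2)*sqrt(29), a' = 5/2 + (1/2)*sqrt(29). At the order-1 pole a set g(n) = (n - a)*(rational part) = [-9*n**2/8 + 12*n/19 - 26/5] / (n - a').
Simple pole: residue = g(a) at a = 5/2 - (1/2)*sqrt(29), which is -759/304 + (28589/44080)*sqrt(29).
The branch term is analytic at 5/2 + (1/2)*sqrt(29) and contributes nothing to the residue; only the rational part matters.
The factor n**2 - 5*n - 1 splits as (n - a)(n - a') with a = 5/2 + (1/2)*sqrt(29), a' = 5/2 - (1/2)*sqrt(29). At the order-1 pole a set g(n) = (n - a)*(rational part) = [-9*n**2/8 + 12*n/19 - 26/5] / (n - a').
Simple pole: residue = g(a) at a = 5/2 + (1/2)*sqrt(29), which is -759/304 - (28589/44080)*sqrt(29).
List the singular points by increasing real part (a conjugate pair: the negative imaginary part first).


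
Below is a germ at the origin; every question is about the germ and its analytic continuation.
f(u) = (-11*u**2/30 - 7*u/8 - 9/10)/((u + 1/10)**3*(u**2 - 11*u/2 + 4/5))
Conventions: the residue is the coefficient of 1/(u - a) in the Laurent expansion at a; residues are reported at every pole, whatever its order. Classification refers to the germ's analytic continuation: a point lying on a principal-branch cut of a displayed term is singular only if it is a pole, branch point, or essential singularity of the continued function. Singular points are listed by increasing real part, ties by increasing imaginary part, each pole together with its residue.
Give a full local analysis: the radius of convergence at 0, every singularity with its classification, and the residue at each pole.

Denominator factor (u + 1/10)^3: pole of order 3 at -1/10, modulus 1/10.
Denominator factor (u**2 - 11*u/2 + 4/5): discriminant 541/20, real irrational roots 11/4 + (1/20)*sqrt(2705) and 11/4 - (1/20)*sqrt(2705); poles of order 1, moduli 11/4 + (1/20)*sqrt(2705) and 11/4 - (1/20)*sqrt(2705).
The radius of convergence is the smallest modulus among the singular points: 1/10.
At the order-3 pole -1/10 set g(u) = (u - (-1/10))^3*f(u) = (-11*u**2/30 - 7*u/8 - 9/10)/(u**2 - 11*u/2 + 4/5).
Order-3 pole: residue = g''(a)/2; g''(-1/10) = -32299975/1257728, so the residue is -32299975/2515456.
The factor u**2 - 11*u/2 + 4/5 splits as (u - a)(u - a') with a = 11/4 - (1/20)*sqrt(2705), a' = 11/4 + (1/20)*sqrt(2705). At the order-1 pole a set g(u) = (u - a)*f(u) = [(-11*u**2/30 - 7*u/8 - 9/10)/(u + 1/10)**3] / (u - a').
Simple pole: residue = g(a) at a = 11/4 - (1/20)*sqrt(2705), which is 32299975/5030912 + (1010942905/8165170176)*sqrt(2705).
The factor u**2 - 11*u/2 + 4/5 splits as (u - a)(u - a') with a = 11/4 + (1/20)*sqrt(2705), a' = 11/4 - (1/20)*sqrt(2705). At the order-1 pole a set g(u) = (u - a)*f(u) = [(-11*u**2/30 - 7*u/8 - 9/10)/(u + 1/10)**3] / (u - a').
Simple pole: residue = g(a) at a = 11/4 + (1/20)*sqrt(2705), which is 32299975/5030912 - (1010942905/8165170176)*sqrt(2705).
List the singular points by increasing real part (a conjugate pair: the negative imaginary part first).

Radius of convergence at 0: 1/10.
At -1/10: a pole of order 3; residue -32299975/2515456.
At 11/4 - (1/20)*sqrt(2705): a pole of order 1; residue 32299975/5030912 + (1010942905/8165170176)*sqrt(2705).
At 11/4 + (1/20)*sqrt(2705): a pole of order 1; residue 32299975/5030912 - (1010942905/8165170176)*sqrt(2705).


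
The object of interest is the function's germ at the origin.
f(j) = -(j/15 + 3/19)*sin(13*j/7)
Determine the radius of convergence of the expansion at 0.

The radius of convergence is infinite.

The factor -sin(13*j/7) is entire and contributes no finite singular point.
The polynomial part has no poles.
No finite singular points: the Taylor series at 0 converges everywhere.


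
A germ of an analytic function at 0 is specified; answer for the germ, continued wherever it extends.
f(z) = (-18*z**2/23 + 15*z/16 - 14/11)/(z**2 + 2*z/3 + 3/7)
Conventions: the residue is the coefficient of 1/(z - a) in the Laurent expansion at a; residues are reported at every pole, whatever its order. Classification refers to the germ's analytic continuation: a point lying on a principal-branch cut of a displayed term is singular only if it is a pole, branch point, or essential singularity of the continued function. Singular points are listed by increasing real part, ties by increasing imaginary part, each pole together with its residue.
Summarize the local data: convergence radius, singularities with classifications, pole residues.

Radius of convergence at 0: (1/7)*sqrt(21).
At (-1/3) - ((2/21)*sqrt(35))*i: a pole of order 1; residue (537/736) - ((121029/566720)*sqrt(35))*i.
At (-1/3) + ((2/21)*sqrt(35))*i: a pole of order 1; residue (537/736) + ((121029/566720)*sqrt(35))*i.

Denominator factor (z**2 + 2*z/3 + 3/7): discriminant -80/63, complex-conjugate roots (-1/3) + ((2/21)*sqrt(35))*i and (-1/3) - ((2/21)*sqrt(35))*i; poles of order 1, moduli (1/7)*sqrt(21) and (1/7)*sqrt(21).
The radius of convergence is the smallest modulus among the singular points: (1/7)*sqrt(21).
The factor z**2 + 2*z/3 + 3/7 splits as (z - a)(z - a') with a = (-1/3) - ((2/21)*sqrt(35))*i, a' = (-1/3) + ((2/21)*sqrt(35))*i. At the order-1 pole a set g(z) = (z - a)*f(z) = [-18*z**2/23 + 15*z/16 - 14/11] / (z - a').
Simple pole: residue = g(a) at a = (-1/3) - ((2/21)*sqrt(35))*i, which is (537/736) - ((121029/566720)*sqrt(35))*i.
The factor z**2 + 2*z/3 + 3/7 splits as (z - a)(z - a') with a = (-1/3) + ((2/21)*sqrt(35))*i, a' = (-1/3) - ((2/21)*sqrt(35))*i. At the order-1 pole a set g(z) = (z - a)*f(z) = [-18*z**2/23 + 15*z/16 - 14/11] / (z - a').
Simple pole: residue = g(a) at a = (-1/3) + ((2/21)*sqrt(35))*i, which is (537/736) + ((121029/566720)*sqrt(35))*i.
List the singular points by increasing real part (a conjugate pair: the negative imaginary part first).


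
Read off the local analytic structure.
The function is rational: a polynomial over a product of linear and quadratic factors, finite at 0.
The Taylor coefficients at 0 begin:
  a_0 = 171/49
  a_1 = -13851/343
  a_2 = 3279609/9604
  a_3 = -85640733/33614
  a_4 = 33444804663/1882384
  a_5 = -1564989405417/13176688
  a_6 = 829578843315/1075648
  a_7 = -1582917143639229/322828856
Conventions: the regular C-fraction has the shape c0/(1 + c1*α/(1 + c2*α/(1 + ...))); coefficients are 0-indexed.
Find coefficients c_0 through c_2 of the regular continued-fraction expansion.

The regular C-fraction coefficients are [171/49, 81/7, -785/252].

Taylor coefficients (read off): a_0 = 171/49, a_1 = -13851/343, a_2 = 3279609/9604.
c0 = a_0 = 171/49. Peel one level at a time: if S = 1 + c*α/S' with S'(0) = 1, then c is the α-coefficient of S and S' = c*α/(S - 1).
S_1 = c0/f = 1 + (81/7)*α + (7065/196)*α^2 + ...; c1 = 81/7.
S_2 = c1*α/(S_1 - 1) = 1 + (-785/252)*α + ...; c2 = -785/252.


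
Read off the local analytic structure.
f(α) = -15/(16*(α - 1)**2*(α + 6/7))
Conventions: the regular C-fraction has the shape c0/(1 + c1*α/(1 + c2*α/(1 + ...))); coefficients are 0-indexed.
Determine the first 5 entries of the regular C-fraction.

Taylor coefficients (expand at 0): a_0 = -35/32, a_1 = -175/192, a_2 = -2555/1152, a_3 = -12355/6912, a_4 = -140315/41472.
c0 = a_0 = -35/32. Peel one level at a time: if S = 1 + c*α/S' with S'(0) = 1, then c is the α-coefficient of S and S' = c*α/(S - 1).
S_1 = c0/f = 1 + (-5/6)*α + (-4/3)*α^2 + ...; c1 = -5/6.
S_2 = c1*α/(S_1 - 1) = 1 + (-8/5)*α + (99/25)*α^2 + ...; c2 = -8/5.
S_3 = c2*α/(S_2 - 1) = 1 + (99/40)*α + (49/64)*α^2 + ...; c3 = 99/40.
S_4 = c3*α/(S_3 - 1) = 1 + (-245/792)*α + ...; c4 = -245/792.

The regular C-fraction coefficients are [-35/32, -5/6, -8/5, 99/40, -245/792].


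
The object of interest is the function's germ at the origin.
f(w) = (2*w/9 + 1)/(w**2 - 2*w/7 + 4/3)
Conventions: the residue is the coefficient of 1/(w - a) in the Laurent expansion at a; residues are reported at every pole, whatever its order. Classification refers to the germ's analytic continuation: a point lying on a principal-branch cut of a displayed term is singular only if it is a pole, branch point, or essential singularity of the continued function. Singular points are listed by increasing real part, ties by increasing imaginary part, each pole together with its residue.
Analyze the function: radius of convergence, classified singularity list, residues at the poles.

Radius of convergence at 0: (2/3)*sqrt(3).
At (1/7) - ((1/21)*sqrt(579))*i: a pole of order 1; residue (1/9) + ((65/3474)*sqrt(579))*i.
At (1/7) + ((1/21)*sqrt(579))*i: a pole of order 1; residue (1/9) - ((65/3474)*sqrt(579))*i.

Denominator factor (w**2 - 2*w/7 + 4/3): discriminant -772/147, complex-conjugate roots (1/7) + ((1/21)*sqrt(579))*i and (1/7) - ((1/21)*sqrt(579))*i; poles of order 1, moduli (2/3)*sqrt(3) and (2/3)*sqrt(3).
The radius of convergence is the smallest modulus among the singular points: (2/3)*sqrt(3).
The factor w**2 - 2*w/7 + 4/3 splits as (w - a)(w - a') with a = (1/7) - ((1/21)*sqrt(579))*i, a' = (1/7) + ((1/21)*sqrt(579))*i. At the order-1 pole a set g(w) = (w - a)*f(w) = [2*w/9 + 1] / (w - a').
Simple pole: residue = g(a) at a = (1/7) - ((1/21)*sqrt(579))*i, which is (1/9) + ((65/3474)*sqrt(579))*i.
The factor w**2 - 2*w/7 + 4/3 splits as (w - a)(w - a') with a = (1/7) + ((1/21)*sqrt(579))*i, a' = (1/7) - ((1/21)*sqrt(579))*i. At the order-1 pole a set g(w) = (w - a)*f(w) = [2*w/9 + 1] / (w - a').
Simple pole: residue = g(a) at a = (1/7) + ((1/21)*sqrt(579))*i, which is (1/9) - ((65/3474)*sqrt(579))*i.
List the singular points by increasing real part (a conjugate pair: the negative imaginary part first).


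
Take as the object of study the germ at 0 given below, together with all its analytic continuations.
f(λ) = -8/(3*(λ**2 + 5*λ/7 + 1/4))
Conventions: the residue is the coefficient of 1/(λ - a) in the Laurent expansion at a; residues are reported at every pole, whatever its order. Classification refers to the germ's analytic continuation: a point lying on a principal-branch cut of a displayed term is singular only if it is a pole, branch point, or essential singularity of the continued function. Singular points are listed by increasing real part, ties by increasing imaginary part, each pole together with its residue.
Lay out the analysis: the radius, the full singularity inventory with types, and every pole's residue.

Radius of convergence at 0: 1/2.
At (-5/14) - ((1/7)*sqrt(6))*i: a pole of order 1; residue -((14/9)*sqrt(6))*i.
At (-5/14) + ((1/7)*sqrt(6))*i: a pole of order 1; residue ((14/9)*sqrt(6))*i.

Denominator factor (λ**2 + 5*λ/7 + 1/4): discriminant -24/49, complex-conjugate roots (-5/14) + ((1/7)*sqrt(6))*i and (-5/14) - ((1/7)*sqrt(6))*i; poles of order 1, moduli 1/2 and 1/2.
The radius of convergence is the smallest modulus among the singular points: 1/2.
The factor λ**2 + 5*λ/7 + 1/4 splits as (λ - a)(λ - a') with a = (-5/14) - ((1/7)*sqrt(6))*i, a' = (-5/14) + ((1/7)*sqrt(6))*i. At the order-1 pole a set g(λ) = (λ - a)*f(λ) = [-8/3] / (λ - a').
Simple pole: residue = g(a) at a = (-5/14) - ((1/7)*sqrt(6))*i, which is -((14/9)*sqrt(6))*i.
The factor λ**2 + 5*λ/7 + 1/4 splits as (λ - a)(λ - a') with a = (-5/14) + ((1/7)*sqrt(6))*i, a' = (-5/14) - ((1/7)*sqrt(6))*i. At the order-1 pole a set g(λ) = (λ - a)*f(λ) = [-8/3] / (λ - a').
Simple pole: residue = g(a) at a = (-5/14) + ((1/7)*sqrt(6))*i, which is ((14/9)*sqrt(6))*i.
List the singular points by increasing real part (a conjugate pair: the negative imaginary part first).


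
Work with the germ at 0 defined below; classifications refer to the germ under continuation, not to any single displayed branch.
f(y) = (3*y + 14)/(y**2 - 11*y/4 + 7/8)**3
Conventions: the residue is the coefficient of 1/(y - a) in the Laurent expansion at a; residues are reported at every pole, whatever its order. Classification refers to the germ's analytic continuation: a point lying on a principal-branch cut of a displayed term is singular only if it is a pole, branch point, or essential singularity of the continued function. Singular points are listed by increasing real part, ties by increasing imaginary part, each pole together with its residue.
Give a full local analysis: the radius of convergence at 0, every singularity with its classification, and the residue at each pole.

Denominator factor (y**2 - 11*y/4 + 7/8)^3: discriminant 65/16, real irrational roots 11/8 + (1/8)*sqrt(65) and 11/8 - (1/8)*sqrt(65); poles of order 3, moduli 11/8 + (1/8)*sqrt(65) and 11/8 - (1/8)*sqrt(65).
The radius of convergence is the smallest modulus among the singular points: 11/8 - (1/8)*sqrt(65).
The factor y**2 - 11*y/4 + 7/8 splits as (y - a)(y - a') with a = 11/8 - (1/8)*sqrt(65), a' = 11/8 + (1/8)*sqrt(65). At the order-3 pole a set g(y) = (y - a)^3*f(y) = [3*y + 14] / (y - a')^3.
Order-3 pole: residue = g''(a)/2; g''(11/8 - (1/8)*sqrt(65)) = -(44544/54925)*sqrt(65), so the residue is -(22272/54925)*sqrt(65).
The factor y**2 - 11*y/4 + 7/8 splits as (y - a)(y - a') with a = 11/8 + (1/8)*sqrt(65), a' = 11/8 - (1/8)*sqrt(65). At the order-3 pole a set g(y) = (y - a)^3*f(y) = [3*y + 14] / (y - a')^3.
Order-3 pole: residue = g''(a)/2; g''(11/8 + (1/8)*sqrt(65)) = (44544/54925)*sqrt(65), so the residue is (22272/54925)*sqrt(65).
List the singular points by increasing real part (a conjugate pair: the negative imaginary part first).

Radius of convergence at 0: 11/8 - (1/8)*sqrt(65).
At 11/8 - (1/8)*sqrt(65): a pole of order 3; residue -(22272/54925)*sqrt(65).
At 11/8 + (1/8)*sqrt(65): a pole of order 3; residue (22272/54925)*sqrt(65).


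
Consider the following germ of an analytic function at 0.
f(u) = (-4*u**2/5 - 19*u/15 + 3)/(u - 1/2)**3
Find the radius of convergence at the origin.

Denominator factor (u - 1/2)^3: pole of order 3 at 1/2, modulus 1/2.
The radius of convergence is the smallest modulus among the singular points: 1/2.

The radius of convergence is 1/2.


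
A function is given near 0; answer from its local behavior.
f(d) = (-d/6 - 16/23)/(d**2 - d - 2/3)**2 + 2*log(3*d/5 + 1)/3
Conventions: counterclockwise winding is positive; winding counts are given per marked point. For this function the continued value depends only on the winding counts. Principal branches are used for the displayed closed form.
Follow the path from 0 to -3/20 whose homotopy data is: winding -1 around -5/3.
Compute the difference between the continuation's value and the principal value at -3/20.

The rational part is single-valued and drops out of the difference; each branch term changes only by its own monodromy.
(2/3)*log(1 - d/(-5/3)): each positive loop around -5/3 adds 2*pi*i to the log, so winding -1 contributes (2/3)*(-1)*2*pi*i = -(4/3)*pi*i.
Summing the contributions at d = -3/20 gives -(4/3)*pi*i.

Continued minus principal equals -(4/3)*pi*i.


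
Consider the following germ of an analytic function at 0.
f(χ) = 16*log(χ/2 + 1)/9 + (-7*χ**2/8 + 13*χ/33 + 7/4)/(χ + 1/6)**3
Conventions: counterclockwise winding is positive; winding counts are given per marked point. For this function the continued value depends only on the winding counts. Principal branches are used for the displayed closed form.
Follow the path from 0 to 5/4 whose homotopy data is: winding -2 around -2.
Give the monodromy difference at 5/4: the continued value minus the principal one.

Continued minus principal equals -(64/9)*pi*i.

The rational part is single-valued and drops out of the difference; each branch term changes only by its own monodromy.
(16/9)*log(1 - χ/(-2)): each positive loop around -2 adds 2*pi*i to the log, so winding -2 contributes (16/9)*(-2)*2*pi*i = -(64/9)*pi*i.
Summing the contributions at χ = 5/4 gives -(64/9)*pi*i.


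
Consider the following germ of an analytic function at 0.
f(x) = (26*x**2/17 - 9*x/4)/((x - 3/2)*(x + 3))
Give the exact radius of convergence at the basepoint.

Denominator factor (x + 3): pole of order 1 at -3, modulus 3.
Denominator factor (x - 3/2): pole of order 1 at 3/2, modulus 3/2.
The radius of convergence is the smallest modulus among the singular points: 3/2.

The radius of convergence is 3/2.


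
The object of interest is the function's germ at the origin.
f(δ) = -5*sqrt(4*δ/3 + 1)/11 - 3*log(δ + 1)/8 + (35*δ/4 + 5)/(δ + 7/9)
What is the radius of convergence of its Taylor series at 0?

Denominator factor (δ + 7/9): pole of order 1 at -7/9, modulus 7/9.
Branch term (-5/11)*sqrt(1 - δ/(-3/4)): its argument vanishes at δ = -3/4, a square-root branch point, modulus 3/4.
Branch term (-3/8)*log(1 - δ/(-1)): its argument vanishes at δ = -1, a logarithmic branch point, modulus 1.
The radius of convergence is the smallest modulus among the singular points: 3/4.

The radius of convergence is 3/4.


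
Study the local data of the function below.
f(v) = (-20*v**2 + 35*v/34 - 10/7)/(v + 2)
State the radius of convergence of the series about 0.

The radius of convergence is 2.

Denominator factor (v + 2): pole of order 1 at -2, modulus 2.
The radius of convergence is the smallest modulus among the singular points: 2.


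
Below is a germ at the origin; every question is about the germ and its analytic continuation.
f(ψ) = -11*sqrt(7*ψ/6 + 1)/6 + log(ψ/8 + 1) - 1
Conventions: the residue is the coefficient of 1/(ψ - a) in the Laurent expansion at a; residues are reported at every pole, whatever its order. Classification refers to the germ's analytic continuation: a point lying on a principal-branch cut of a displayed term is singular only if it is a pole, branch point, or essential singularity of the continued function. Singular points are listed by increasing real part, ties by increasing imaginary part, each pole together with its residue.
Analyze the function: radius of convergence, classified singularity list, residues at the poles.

Branch term (1)*log(1 - ψ/(-8)): its argument vanishes at ψ = -8, a logarithmic branch point, modulus 8.
Branch term (-11/6)*sqrt(1 - ψ/(-6/7)): its argument vanishes at ψ = -6/7, a square-root branch point, modulus 6/7.
The radius of convergence is the smallest modulus among the singular points: 6/7.
List the singular points by increasing real part (a conjugate pair: the negative imaginary part first).

Radius of convergence at 0: 6/7.
At -8: a logarithmic branch point.
At -6/7: an algebraic (square-root) branch point.


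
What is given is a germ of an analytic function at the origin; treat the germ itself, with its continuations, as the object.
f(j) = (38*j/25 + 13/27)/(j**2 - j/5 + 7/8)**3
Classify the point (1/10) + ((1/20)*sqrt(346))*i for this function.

The denominator factor j**2 - j/5 + 7/8 vanishes at (1/10) + ((1/20)*sqrt(346))*i and appears to the power 3; the numerator there equals (2138/3375) + ((19/250)*sqrt(346))*i, nonzero, and no other factor vanishes.
Hence a pole whose order is the multiplicity, 3.

The point is a pole of order 3.


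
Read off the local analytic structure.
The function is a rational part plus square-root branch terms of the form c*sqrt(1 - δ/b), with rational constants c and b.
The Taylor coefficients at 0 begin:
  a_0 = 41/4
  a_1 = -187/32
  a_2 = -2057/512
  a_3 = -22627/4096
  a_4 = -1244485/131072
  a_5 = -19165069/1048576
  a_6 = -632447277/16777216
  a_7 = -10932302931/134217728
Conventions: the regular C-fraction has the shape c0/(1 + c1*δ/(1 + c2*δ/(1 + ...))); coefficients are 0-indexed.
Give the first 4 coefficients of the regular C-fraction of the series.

Taylor coefficients (read off): a_0 = 41/4, a_1 = -187/32, a_2 = -2057/512, a_3 = -22627/4096.
c0 = a_0 = 41/4. Peel one level at a time: if S = 1 + c*δ/S' with S'(0) = 1, then c is the δ-coefficient of S and S' = c*δ/(S - 1).
S_1 = c0/f = 1 + (187/328)*δ + (154275/215168)*δ^2 + ...; c1 = 187/328.
S_2 = c1*δ/(S_1 - 1) = 1 + (-825/656)*δ + (-121/256)*δ^2 + ...; c2 = -825/656.
S_3 = c2*δ/(S_2 - 1) = 1 + (-451/1200)*δ + ...; c3 = -451/1200.

The regular C-fraction coefficients are [41/4, 187/328, -825/656, -451/1200].


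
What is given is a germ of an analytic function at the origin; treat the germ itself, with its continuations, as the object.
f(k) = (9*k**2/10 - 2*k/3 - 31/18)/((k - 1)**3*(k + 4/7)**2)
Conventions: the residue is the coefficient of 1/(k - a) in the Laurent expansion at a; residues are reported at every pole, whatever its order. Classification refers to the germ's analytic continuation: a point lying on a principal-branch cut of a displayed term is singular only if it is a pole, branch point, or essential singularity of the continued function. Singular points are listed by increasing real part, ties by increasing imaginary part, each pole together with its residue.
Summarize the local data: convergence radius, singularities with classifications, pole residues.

Radius of convergence at 0: 4/7.
At -4/7: a pole of order 2; residue 27881/29282.
At 1: a pole of order 3; residue -27881/29282.

Denominator factor (k + 4/7)^2: pole of order 2 at -4/7, modulus 4/7.
Denominator factor (k - 1)^3: pole of order 3 at 1, modulus 1.
The radius of convergence is the smallest modulus among the singular points: 4/7.
At the order-2 pole -4/7 set g(k) = (k - (-4/7))^2*f(k) = (9*k**2/10 - 2*k/3 - 31/18)/(k - 1)**3.
Order-2 pole: residue = g'(a); g'(-4/7) = 27881/29282, so the residue is 27881/29282.
At the order-3 pole 1 set g(k) = (k - (1))^3*f(k) = (9*k**2/10 - 2*k/3 - 31/18)/(k + 4/7)**2.
Order-3 pole: residue = g''(a)/2; g''(1) = -27881/14641, so the residue is -27881/29282.
List the singular points by increasing real part (a conjugate pair: the negative imaginary part first).


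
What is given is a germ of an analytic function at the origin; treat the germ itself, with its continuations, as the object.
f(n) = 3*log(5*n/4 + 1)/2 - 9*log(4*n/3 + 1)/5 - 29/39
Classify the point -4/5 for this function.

The point is a logarithmic branch point.

The term (3/2)*log(1 - n/(-4/5)) has argument 1 - -4/5/(-4/5) = 0 at -4/5: a logarithmic (infinitely-sheeted) branch point; the remaining terms are analytic or single-valued there.


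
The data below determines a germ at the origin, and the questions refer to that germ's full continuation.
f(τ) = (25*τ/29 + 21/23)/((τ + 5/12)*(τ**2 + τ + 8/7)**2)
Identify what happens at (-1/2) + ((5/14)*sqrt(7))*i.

The point is a pole of order 2.

The denominator factor τ**2 + τ + 8/7 vanishes at (-1/2) + ((5/14)*sqrt(7))*i and appears to the power 2; the numerator there equals (643/1334) + ((125/406)*sqrt(7))*i, nonzero, and no other factor vanishes.
Hence a pole whose order is the multiplicity, 2.


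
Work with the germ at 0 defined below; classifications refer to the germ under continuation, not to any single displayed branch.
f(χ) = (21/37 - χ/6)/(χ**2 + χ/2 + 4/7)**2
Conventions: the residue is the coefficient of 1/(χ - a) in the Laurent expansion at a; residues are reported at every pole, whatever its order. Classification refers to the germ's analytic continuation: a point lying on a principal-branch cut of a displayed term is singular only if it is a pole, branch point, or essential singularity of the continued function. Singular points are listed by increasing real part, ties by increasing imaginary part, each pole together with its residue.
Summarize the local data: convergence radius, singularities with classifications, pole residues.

Denominator factor (χ**2 + χ/2 + 4/7)^2: discriminant -57/28, complex-conjugate roots (-1/4) + ((1/28)*sqrt(399))*i and (-1/4) - ((1/28)*sqrt(399))*i; poles of order 2, moduli (2/7)*sqrt(7) and (2/7)*sqrt(7).
The radius of convergence is the smallest modulus among the singular points: (2/7)*sqrt(7).
The factor χ**2 + χ/2 + 4/7 splits as (χ - a)(χ - a') with a = (-1/4) - ((1/28)*sqrt(399))*i, a' = (-1/4) + ((1/28)*sqrt(399))*i. At the order-2 pole a set g(χ) = (χ - a)^2*f(χ) = [21/37 - χ/6] / (χ - a')^2.
Order-2 pole: residue = g'(a); g'((-1/4) - ((1/28)*sqrt(399))*i) = ((7574/360639)*sqrt(399))*i, so the residue is ((7574/360639)*sqrt(399))*i.
The factor χ**2 + χ/2 + 4/7 splits as (χ - a)(χ - a') with a = (-1/4) + ((1/28)*sqrt(399))*i, a' = (-1/4) - ((1/28)*sqrt(399))*i. At the order-2 pole a set g(χ) = (χ - a)^2*f(χ) = [21/37 - χ/6] / (χ - a')^2.
Order-2 pole: residue = g'(a); g'((-1/4) + ((1/28)*sqrt(399))*i) = -((7574/360639)*sqrt(399))*i, so the residue is -((7574/360639)*sqrt(399))*i.
List the singular points by increasing real part (a conjugate pair: the negative imaginary part first).

Radius of convergence at 0: (2/7)*sqrt(7).
At (-1/4) - ((1/28)*sqrt(399))*i: a pole of order 2; residue ((7574/360639)*sqrt(399))*i.
At (-1/4) + ((1/28)*sqrt(399))*i: a pole of order 2; residue -((7574/360639)*sqrt(399))*i.


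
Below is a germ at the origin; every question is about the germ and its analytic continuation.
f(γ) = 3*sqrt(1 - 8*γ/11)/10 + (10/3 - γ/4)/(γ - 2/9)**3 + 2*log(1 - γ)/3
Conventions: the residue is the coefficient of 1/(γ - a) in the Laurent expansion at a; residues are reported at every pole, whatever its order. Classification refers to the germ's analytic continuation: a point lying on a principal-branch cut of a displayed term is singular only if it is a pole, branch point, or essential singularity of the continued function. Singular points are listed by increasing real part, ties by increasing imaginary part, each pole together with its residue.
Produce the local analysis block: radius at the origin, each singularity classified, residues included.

Denominator factor (γ - 2/9)^3: pole of order 3 at 2/9, modulus 2/9.
Branch term (3/10)*sqrt(1 - γ/(11/8)): its argument vanishes at γ = 11/8, a square-root branch point, modulus 11/8.
Branch term (2/3)*log(1 - γ/(1)): its argument vanishes at γ = 1, a logarithmic branch point, modulus 1.
The radius of convergence is the smallest modulus among the singular points: 2/9.
The branch terms are analytic at 2/9 and contribute nothing to the residue; only the rational part matters.
At the order-3 pole 2/9 set g(γ) = (γ - (2/9))^3*(rational part) = 10/3 - γ/4.
Order-3 pole: residue = g''(a)/2; g''(2/9) = 0, so the residue is 0.
List the singular points by increasing real part (a conjugate pair: the negative imaginary part first).

Radius of convergence at 0: 2/9.
At 2/9: a pole of order 3; residue 0.
At 1: a logarithmic branch point.
At 11/8: an algebraic (square-root) branch point.


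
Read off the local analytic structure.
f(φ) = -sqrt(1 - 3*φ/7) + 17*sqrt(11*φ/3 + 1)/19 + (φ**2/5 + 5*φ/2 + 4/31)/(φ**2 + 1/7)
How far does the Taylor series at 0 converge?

The radius of convergence is 3/11.

Denominator factor (φ**2 + 1/7): discriminant -4/7, complex-conjugate roots ((1/7)*sqrt(7))*i and -((1/7)*sqrt(7))*i; poles of order 1, moduli (1/7)*sqrt(7) and (1/7)*sqrt(7).
Branch term (-1)*sqrt(1 - φ/(7/3)): its argument vanishes at φ = 7/3, a square-root branch point, modulus 7/3.
Branch term (17/19)*sqrt(1 - φ/(-3/11)): its argument vanishes at φ = -3/11, a square-root branch point, modulus 3/11.
The radius of convergence is the smallest modulus among the singular points: 3/11.


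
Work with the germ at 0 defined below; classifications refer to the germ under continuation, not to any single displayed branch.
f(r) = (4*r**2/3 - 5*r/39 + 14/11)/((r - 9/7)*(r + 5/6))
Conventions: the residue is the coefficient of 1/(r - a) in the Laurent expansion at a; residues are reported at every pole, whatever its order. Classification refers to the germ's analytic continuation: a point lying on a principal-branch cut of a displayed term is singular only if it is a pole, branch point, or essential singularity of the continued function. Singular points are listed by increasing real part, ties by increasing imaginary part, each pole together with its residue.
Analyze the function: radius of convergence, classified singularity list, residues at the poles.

Radius of convergence at 0: 5/6.
At -5/6: a pole of order 1; residue -124621/114543.
At 9/7: a pole of order 1; residue 139242/89089.

Denominator factor (r + 5/6): pole of order 1 at -5/6, modulus 5/6.
Denominator factor (r - 9/7): pole of order 1 at 9/7, modulus 9/7.
The radius of convergence is the smallest modulus among the singular points: 5/6.
At the order-1 pole -5/6 set g(r) = (r - (-5/6))*f(r) = (4*r**2/3 - 5*r/39 + 14/11)/(r - 9/7).
Simple pole: residue = g(a) at a = -5/6, which is -124621/114543.
At the order-1 pole 9/7 set g(r) = (r - (9/7))*f(r) = (4*r**2/3 - 5*r/39 + 14/11)/(r + 5/6).
Simple pole: residue = g(a) at a = 9/7, which is 139242/89089.
List the singular points by increasing real part (a conjugate pair: the negative imaginary part first).


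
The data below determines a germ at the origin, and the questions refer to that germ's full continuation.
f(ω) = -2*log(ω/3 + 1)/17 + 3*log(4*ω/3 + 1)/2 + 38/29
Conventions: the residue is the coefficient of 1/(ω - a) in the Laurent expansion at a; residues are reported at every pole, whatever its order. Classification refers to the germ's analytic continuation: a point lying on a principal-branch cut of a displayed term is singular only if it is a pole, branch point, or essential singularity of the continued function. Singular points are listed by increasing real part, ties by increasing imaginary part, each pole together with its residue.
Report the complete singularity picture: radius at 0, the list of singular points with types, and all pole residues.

Radius of convergence at 0: 3/4.
At -3: a logarithmic branch point.
At -3/4: a logarithmic branch point.

Branch term (-2/17)*log(1 - ω/(-3)): its argument vanishes at ω = -3, a logarithmic branch point, modulus 3.
Branch term (3/2)*log(1 - ω/(-3/4)): its argument vanishes at ω = -3/4, a logarithmic branch point, modulus 3/4.
The radius of convergence is the smallest modulus among the singular points: 3/4.
List the singular points by increasing real part (a conjugate pair: the negative imaginary part first).


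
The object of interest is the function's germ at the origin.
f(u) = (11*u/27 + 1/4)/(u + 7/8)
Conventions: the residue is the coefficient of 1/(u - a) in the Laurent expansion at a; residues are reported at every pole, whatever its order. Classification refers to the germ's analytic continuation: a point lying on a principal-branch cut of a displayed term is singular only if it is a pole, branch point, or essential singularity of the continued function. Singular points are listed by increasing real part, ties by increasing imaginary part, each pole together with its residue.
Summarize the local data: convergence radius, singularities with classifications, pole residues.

Radius of convergence at 0: 7/8.
At -7/8: a pole of order 1; residue -23/216.

Denominator factor (u + 7/8): pole of order 1 at -7/8, modulus 7/8.
The radius of convergence is the smallest modulus among the singular points: 7/8.
At the order-1 pole -7/8 set g(u) = (u - (-7/8))*f(u) = 11*u/27 + 1/4.
Simple pole: residue = g(a) at a = -7/8, which is -23/216.


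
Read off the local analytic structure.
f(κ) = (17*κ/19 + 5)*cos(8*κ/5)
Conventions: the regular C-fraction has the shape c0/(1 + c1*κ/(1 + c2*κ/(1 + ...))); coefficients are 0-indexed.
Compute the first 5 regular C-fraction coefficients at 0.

The regular C-fraction coefficients are [5, -17/95, 11841/1615, -608/85, -5168/35523].

Taylor coefficients (expand at 0): a_0 = 5, a_1 = 17/19, a_2 = -32/5, a_3 = -544/475, a_4 = 512/375.
c0 = a_0 = 5. Peel one level at a time: if S = 1 + c*κ/S' with S'(0) = 1, then c is the κ-coefficient of S and S' = c*κ/(S - 1).
S_1 = c0/f = 1 + (-17/95)*κ + (11841/9025)*κ^2 + ...; c1 = -17/95.
S_2 = c1*κ/(S_1 - 1) = 1 + (11841/1615)*κ + (378912/7225)*κ^2 + ...; c2 = 11841/1615.
S_3 = c2*κ/(S_2 - 1) = 1 + (-608/85)*κ + (-184832/177615)*κ^2 + ...; c3 = -608/85.
S_4 = c3*κ/(S_3 - 1) = 1 + (-5168/35523)*κ + ...; c4 = -5168/35523.


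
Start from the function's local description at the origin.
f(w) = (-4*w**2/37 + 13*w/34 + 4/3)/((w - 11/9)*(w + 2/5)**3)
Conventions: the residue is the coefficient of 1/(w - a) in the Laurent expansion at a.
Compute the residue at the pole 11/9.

The residue is 187905375/489383386.

At the order-1 pole 11/9 set g(w) = (w - (11/9))*f(w) = (-4*w**2/37 + 13*w/34 + 4/3)/(w + 2/5)**3.
Simple pole: residue = g(a) at a = 11/9, which is 187905375/489383386.


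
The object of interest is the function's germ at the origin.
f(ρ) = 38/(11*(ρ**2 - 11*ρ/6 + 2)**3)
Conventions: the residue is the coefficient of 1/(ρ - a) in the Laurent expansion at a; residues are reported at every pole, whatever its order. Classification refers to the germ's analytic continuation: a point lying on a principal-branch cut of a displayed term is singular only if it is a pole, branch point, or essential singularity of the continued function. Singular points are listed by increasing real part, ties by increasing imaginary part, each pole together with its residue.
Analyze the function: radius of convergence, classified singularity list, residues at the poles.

Denominator factor (ρ**2 - 11*ρ/6 + 2)^3: discriminant -167/36, complex-conjugate roots (11/12) + ((1/12)*sqrt(167))*i and (11/12) - ((1/12)*sqrt(167))*i; poles of order 3, moduli sqrt(2) and sqrt(2).
The radius of convergence is the smallest modulus among the singular points: sqrt(2).
The factor ρ**2 - 11*ρ/6 + 2 splits as (ρ - a)(ρ - a') with a = (11/12) - ((1/12)*sqrt(167))*i, a' = (11/12) + ((1/12)*sqrt(167))*i. At the order-3 pole a set g(ρ) = (ρ - a)^3*f(ρ) = [38/11] / (ρ - a')^3.
Order-3 pole: residue = g''(a)/2; g''((11/12) - ((1/12)*sqrt(167))*i) = ((3545856/51232093)*sqrt(167))*i, so the residue is ((1772928/51232093)*sqrt(167))*i.
The factor ρ**2 - 11*ρ/6 + 2 splits as (ρ - a)(ρ - a') with a = (11/12) + ((1/12)*sqrt(167))*i, a' = (11/12) - ((1/12)*sqrt(167))*i. At the order-3 pole a set g(ρ) = (ρ - a)^3*f(ρ) = [38/11] / (ρ - a')^3.
Order-3 pole: residue = g''(a)/2; g''((11/12) + ((1/12)*sqrt(167))*i) = -((3545856/51232093)*sqrt(167))*i, so the residue is -((1772928/51232093)*sqrt(167))*i.
List the singular points by increasing real part (a conjugate pair: the negative imaginary part first).

Radius of convergence at 0: sqrt(2).
At (11/12) - ((1/12)*sqrt(167))*i: a pole of order 3; residue ((1772928/51232093)*sqrt(167))*i.
At (11/12) + ((1/12)*sqrt(167))*i: a pole of order 3; residue -((1772928/51232093)*sqrt(167))*i.


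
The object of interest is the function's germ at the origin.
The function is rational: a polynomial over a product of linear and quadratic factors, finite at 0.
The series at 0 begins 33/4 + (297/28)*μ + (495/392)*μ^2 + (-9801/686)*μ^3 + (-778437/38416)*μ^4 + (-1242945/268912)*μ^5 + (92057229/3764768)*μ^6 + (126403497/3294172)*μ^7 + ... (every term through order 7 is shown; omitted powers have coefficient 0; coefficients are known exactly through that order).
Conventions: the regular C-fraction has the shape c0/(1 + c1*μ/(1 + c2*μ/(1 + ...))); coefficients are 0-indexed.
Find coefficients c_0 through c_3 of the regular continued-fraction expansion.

The regular C-fraction coefficients are [33/4, -9/7, 7/6, -7/6].

Taylor coefficients (read off): a_0 = 33/4, a_1 = 297/28, a_2 = 495/392, a_3 = -9801/686.
c0 = a_0 = 33/4. Peel one level at a time: if S = 1 + c*μ/S' with S'(0) = 1, then c is the μ-coefficient of S and S' = c*μ/(S - 1).
S_1 = c0/f = 1 + (-9/7)*μ + (3/2)*μ^2 + ...; c1 = -9/7.
S_2 = c1*μ/(S_1 - 1) = 1 + (7/6)*μ + (49/36)*μ^2 + ...; c2 = 7/6.
S_3 = c2*μ/(S_2 - 1) = 1 + (-7/6)*μ + ...; c3 = -7/6.


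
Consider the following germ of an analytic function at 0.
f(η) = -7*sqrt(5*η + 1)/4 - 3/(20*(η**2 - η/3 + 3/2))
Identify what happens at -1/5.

The point is an algebraic (square-root) branch point.

The term (-7/4)*sqrt(1 - η/(-1/5)) has argument 1 - -1/5/(-1/5) = 0 at -1/5: a square-root (algebraic, two-sheeted) branch point; the remaining terms are analytic or single-valued there.


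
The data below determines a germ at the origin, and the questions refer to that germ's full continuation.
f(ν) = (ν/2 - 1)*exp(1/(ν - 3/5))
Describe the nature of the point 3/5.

The point is an essential singularity.

The exponent 1/(ν - (3/5)) has a pole at 3/5, so exp(1/(ν - (3/5))) takes every nonzero value near it: an essential singularity (not a pole of any order).


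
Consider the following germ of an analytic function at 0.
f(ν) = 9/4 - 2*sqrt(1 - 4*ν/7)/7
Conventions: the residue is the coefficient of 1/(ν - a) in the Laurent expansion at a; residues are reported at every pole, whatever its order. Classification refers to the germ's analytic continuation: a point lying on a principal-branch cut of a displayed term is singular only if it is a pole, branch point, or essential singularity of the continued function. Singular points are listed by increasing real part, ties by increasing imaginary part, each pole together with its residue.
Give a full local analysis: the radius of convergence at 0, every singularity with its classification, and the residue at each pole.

Radius of convergence at 0: 7/4.
At 7/4: an algebraic (square-root) branch point.

Branch term (-2/7)*sqrt(1 - ν/(7/4)): its argument vanishes at ν = 7/4, a square-root branch point, modulus 7/4.
The radius of convergence is the smallest modulus among the singular points: 7/4.


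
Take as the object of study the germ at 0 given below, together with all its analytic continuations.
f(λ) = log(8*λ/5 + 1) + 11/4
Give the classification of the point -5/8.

The point is a logarithmic branch point.

The term (1)*log(1 - λ/(-5/8)) has argument 1 - -5/8/(-5/8) = 0 at -5/8: a logarithmic (infinitely-sheeted) branch point; the remaining terms are analytic or single-valued there.


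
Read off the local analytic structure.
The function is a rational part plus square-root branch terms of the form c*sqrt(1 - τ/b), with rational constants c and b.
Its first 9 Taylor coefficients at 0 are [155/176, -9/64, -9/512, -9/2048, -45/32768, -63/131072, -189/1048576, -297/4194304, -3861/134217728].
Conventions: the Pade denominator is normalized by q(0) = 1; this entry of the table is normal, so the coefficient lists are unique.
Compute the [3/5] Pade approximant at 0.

Taylor coefficients needed (read off): a_0 = 155/176, a_1 = -9/64, a_2 = -9/512, a_3 = -9/2048, a_4 = -45/32768, a_5 = -63/131072, a_6 = -189/1048576, a_7 = -297/4194304, a_8 = -3861/134217728.
Write the denominator as Q(τ) = 1 + q1*τ + q2*τ^2 + q3*τ^3 + q4*τ^4 + q5*τ^5. Requiring Q*f - P = O(τ^9) with deg P <= 3 kills the coefficients of τ^4..τ^8 in Q*f:
  τ^4: a_4 + q1*a_3 + q2*a_2 + q3*a_1 + q4*a_0 = 0, i.e. -45/32768 + (-9/2048)*q1 + (-9/512)*q2 + (-9/64)*q3 + (155/176)*q4 = 0.
  τ^5: a_5 + q1*a_4 + q2*a_3 + q3*a_2 + q4*a_1 + q5*a_0 = 0, i.e. -63/131072 + (-45/32768)*q1 + (-9/2048)*q2 + (-9/512)*q3 + (-9/64)*q4 + (155/176)*q5 = 0.
  τ^6: a_6 + q1*a_5 + q2*a_4 + q3*a_3 + q4*a_2 + q5*a_1 = 0, i.e. -189/1048576 + (-63/131072)*q1 + (-45/32768)*q2 + (-9/2048)*q3 + (-9/512)*q4 + (-9/64)*q5 = 0.
  τ^7: a_7 + q1*a_6 + q2*a_5 + q3*a_4 + q4*a_3 + q5*a_2 = 0, i.e. -297/4194304 + (-189/1048576)*q1 + (-63/131072)*q2 + (-45/32768)*q3 + (-9/2048)*q4 + (-9/512)*q5 = 0.
  τ^8: a_8 + q1*a_7 + q2*a_6 + q3*a_5 + q4*a_4 + q5*a_3 = 0, i.e. -3861/134217728 + (-297/4194304)*q1 + (-189/1048576)*q2 + (-63/131072)*q3 + (-45/32768)*q4 + (-9/2048)*q5 = 0.
Solving this linear system: q1 = -911907/1157984, q2 = 2782557/16211776, q3 = -994215/129694208, q4 = -174735/1037553664, q5 = -93753/16600858624.
The numerator is Q*f truncated at degree 3: P0 = a_0 = 155/176; P1 = a_1 + q1*a_0 = -170005689/203805184; P2 = a_2 + q1*a_1 + q2*a_0 = 1394233857/5706545152; P3 = a_3 + q1*a_2 + q2*a_1 + q3*a_0 = -139824057/6521765888.

The Pade approximant has numerator coefficients [155/176, -170005689/203805184, 1394233857/5706545152, -139824057/6521765888]; denominator coefficients [1, -911907/1157984, 2782557/16211776, -994215/129694208, -174735/1037553664, -93753/16600858624].
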